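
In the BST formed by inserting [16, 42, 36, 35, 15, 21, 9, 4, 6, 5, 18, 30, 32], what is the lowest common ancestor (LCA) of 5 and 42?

Tree insertion order: [16, 42, 36, 35, 15, 21, 9, 4, 6, 5, 18, 30, 32]
Tree (level-order array): [16, 15, 42, 9, None, 36, None, 4, None, 35, None, None, 6, 21, None, 5, None, 18, 30, None, None, None, None, None, 32]
In a BST, the LCA of p=5, q=42 is the first node v on the
root-to-leaf path with p <= v <= q (go left if both < v, right if both > v).
Walk from root:
  at 16: 5 <= 16 <= 42, this is the LCA
LCA = 16


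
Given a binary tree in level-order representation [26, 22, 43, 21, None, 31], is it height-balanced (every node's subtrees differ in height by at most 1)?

Tree (level-order array): [26, 22, 43, 21, None, 31]
Definition: a tree is height-balanced if, at every node, |h(left) - h(right)| <= 1 (empty subtree has height -1).
Bottom-up per-node check:
  node 21: h_left=-1, h_right=-1, diff=0 [OK], height=0
  node 22: h_left=0, h_right=-1, diff=1 [OK], height=1
  node 31: h_left=-1, h_right=-1, diff=0 [OK], height=0
  node 43: h_left=0, h_right=-1, diff=1 [OK], height=1
  node 26: h_left=1, h_right=1, diff=0 [OK], height=2
All nodes satisfy the balance condition.
Result: Balanced


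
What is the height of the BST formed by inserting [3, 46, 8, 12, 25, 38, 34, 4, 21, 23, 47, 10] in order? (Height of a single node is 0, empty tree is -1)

Insertion order: [3, 46, 8, 12, 25, 38, 34, 4, 21, 23, 47, 10]
Tree (level-order array): [3, None, 46, 8, 47, 4, 12, None, None, None, None, 10, 25, None, None, 21, 38, None, 23, 34]
Compute height bottom-up (empty subtree = -1):
  height(4) = 1 + max(-1, -1) = 0
  height(10) = 1 + max(-1, -1) = 0
  height(23) = 1 + max(-1, -1) = 0
  height(21) = 1 + max(-1, 0) = 1
  height(34) = 1 + max(-1, -1) = 0
  height(38) = 1 + max(0, -1) = 1
  height(25) = 1 + max(1, 1) = 2
  height(12) = 1 + max(0, 2) = 3
  height(8) = 1 + max(0, 3) = 4
  height(47) = 1 + max(-1, -1) = 0
  height(46) = 1 + max(4, 0) = 5
  height(3) = 1 + max(-1, 5) = 6
Height = 6


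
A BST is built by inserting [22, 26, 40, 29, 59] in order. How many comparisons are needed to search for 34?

Search path for 34: 22 -> 26 -> 40 -> 29
Found: False
Comparisons: 4


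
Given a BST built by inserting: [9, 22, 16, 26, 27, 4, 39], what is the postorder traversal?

Tree insertion order: [9, 22, 16, 26, 27, 4, 39]
Tree (level-order array): [9, 4, 22, None, None, 16, 26, None, None, None, 27, None, 39]
Postorder traversal: [4, 16, 39, 27, 26, 22, 9]


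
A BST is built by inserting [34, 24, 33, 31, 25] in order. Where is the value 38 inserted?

Starting tree (level order): [34, 24, None, None, 33, 31, None, 25]
Insertion path: 34
Result: insert 38 as right child of 34
Final tree (level order): [34, 24, 38, None, 33, None, None, 31, None, 25]


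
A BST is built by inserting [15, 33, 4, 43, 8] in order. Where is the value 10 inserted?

Starting tree (level order): [15, 4, 33, None, 8, None, 43]
Insertion path: 15 -> 4 -> 8
Result: insert 10 as right child of 8
Final tree (level order): [15, 4, 33, None, 8, None, 43, None, 10]


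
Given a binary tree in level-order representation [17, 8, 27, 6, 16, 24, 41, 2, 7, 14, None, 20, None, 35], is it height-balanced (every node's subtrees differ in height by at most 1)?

Tree (level-order array): [17, 8, 27, 6, 16, 24, 41, 2, 7, 14, None, 20, None, 35]
Definition: a tree is height-balanced if, at every node, |h(left) - h(right)| <= 1 (empty subtree has height -1).
Bottom-up per-node check:
  node 2: h_left=-1, h_right=-1, diff=0 [OK], height=0
  node 7: h_left=-1, h_right=-1, diff=0 [OK], height=0
  node 6: h_left=0, h_right=0, diff=0 [OK], height=1
  node 14: h_left=-1, h_right=-1, diff=0 [OK], height=0
  node 16: h_left=0, h_right=-1, diff=1 [OK], height=1
  node 8: h_left=1, h_right=1, diff=0 [OK], height=2
  node 20: h_left=-1, h_right=-1, diff=0 [OK], height=0
  node 24: h_left=0, h_right=-1, diff=1 [OK], height=1
  node 35: h_left=-1, h_right=-1, diff=0 [OK], height=0
  node 41: h_left=0, h_right=-1, diff=1 [OK], height=1
  node 27: h_left=1, h_right=1, diff=0 [OK], height=2
  node 17: h_left=2, h_right=2, diff=0 [OK], height=3
All nodes satisfy the balance condition.
Result: Balanced


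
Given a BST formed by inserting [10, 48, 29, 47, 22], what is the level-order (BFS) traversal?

Tree insertion order: [10, 48, 29, 47, 22]
Tree (level-order array): [10, None, 48, 29, None, 22, 47]
BFS from the root, enqueuing left then right child of each popped node:
  queue [10] -> pop 10, enqueue [48], visited so far: [10]
  queue [48] -> pop 48, enqueue [29], visited so far: [10, 48]
  queue [29] -> pop 29, enqueue [22, 47], visited so far: [10, 48, 29]
  queue [22, 47] -> pop 22, enqueue [none], visited so far: [10, 48, 29, 22]
  queue [47] -> pop 47, enqueue [none], visited so far: [10, 48, 29, 22, 47]
Result: [10, 48, 29, 22, 47]


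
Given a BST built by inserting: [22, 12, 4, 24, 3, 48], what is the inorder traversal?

Tree insertion order: [22, 12, 4, 24, 3, 48]
Tree (level-order array): [22, 12, 24, 4, None, None, 48, 3]
Inorder traversal: [3, 4, 12, 22, 24, 48]


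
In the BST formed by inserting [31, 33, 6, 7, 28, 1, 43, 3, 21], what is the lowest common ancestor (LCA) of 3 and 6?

Tree insertion order: [31, 33, 6, 7, 28, 1, 43, 3, 21]
Tree (level-order array): [31, 6, 33, 1, 7, None, 43, None, 3, None, 28, None, None, None, None, 21]
In a BST, the LCA of p=3, q=6 is the first node v on the
root-to-leaf path with p <= v <= q (go left if both < v, right if both > v).
Walk from root:
  at 31: both 3 and 6 < 31, go left
  at 6: 3 <= 6 <= 6, this is the LCA
LCA = 6


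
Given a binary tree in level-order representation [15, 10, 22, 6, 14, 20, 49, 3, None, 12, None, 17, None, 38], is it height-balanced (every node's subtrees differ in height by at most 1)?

Tree (level-order array): [15, 10, 22, 6, 14, 20, 49, 3, None, 12, None, 17, None, 38]
Definition: a tree is height-balanced if, at every node, |h(left) - h(right)| <= 1 (empty subtree has height -1).
Bottom-up per-node check:
  node 3: h_left=-1, h_right=-1, diff=0 [OK], height=0
  node 6: h_left=0, h_right=-1, diff=1 [OK], height=1
  node 12: h_left=-1, h_right=-1, diff=0 [OK], height=0
  node 14: h_left=0, h_right=-1, diff=1 [OK], height=1
  node 10: h_left=1, h_right=1, diff=0 [OK], height=2
  node 17: h_left=-1, h_right=-1, diff=0 [OK], height=0
  node 20: h_left=0, h_right=-1, diff=1 [OK], height=1
  node 38: h_left=-1, h_right=-1, diff=0 [OK], height=0
  node 49: h_left=0, h_right=-1, diff=1 [OK], height=1
  node 22: h_left=1, h_right=1, diff=0 [OK], height=2
  node 15: h_left=2, h_right=2, diff=0 [OK], height=3
All nodes satisfy the balance condition.
Result: Balanced


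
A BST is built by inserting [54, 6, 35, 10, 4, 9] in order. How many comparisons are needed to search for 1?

Search path for 1: 54 -> 6 -> 4
Found: False
Comparisons: 3


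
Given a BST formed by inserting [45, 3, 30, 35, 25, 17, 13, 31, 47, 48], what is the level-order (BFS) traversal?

Tree insertion order: [45, 3, 30, 35, 25, 17, 13, 31, 47, 48]
Tree (level-order array): [45, 3, 47, None, 30, None, 48, 25, 35, None, None, 17, None, 31, None, 13]
BFS from the root, enqueuing left then right child of each popped node:
  queue [45] -> pop 45, enqueue [3, 47], visited so far: [45]
  queue [3, 47] -> pop 3, enqueue [30], visited so far: [45, 3]
  queue [47, 30] -> pop 47, enqueue [48], visited so far: [45, 3, 47]
  queue [30, 48] -> pop 30, enqueue [25, 35], visited so far: [45, 3, 47, 30]
  queue [48, 25, 35] -> pop 48, enqueue [none], visited so far: [45, 3, 47, 30, 48]
  queue [25, 35] -> pop 25, enqueue [17], visited so far: [45, 3, 47, 30, 48, 25]
  queue [35, 17] -> pop 35, enqueue [31], visited so far: [45, 3, 47, 30, 48, 25, 35]
  queue [17, 31] -> pop 17, enqueue [13], visited so far: [45, 3, 47, 30, 48, 25, 35, 17]
  queue [31, 13] -> pop 31, enqueue [none], visited so far: [45, 3, 47, 30, 48, 25, 35, 17, 31]
  queue [13] -> pop 13, enqueue [none], visited so far: [45, 3, 47, 30, 48, 25, 35, 17, 31, 13]
Result: [45, 3, 47, 30, 48, 25, 35, 17, 31, 13]


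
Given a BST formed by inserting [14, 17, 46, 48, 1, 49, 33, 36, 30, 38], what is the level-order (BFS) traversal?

Tree insertion order: [14, 17, 46, 48, 1, 49, 33, 36, 30, 38]
Tree (level-order array): [14, 1, 17, None, None, None, 46, 33, 48, 30, 36, None, 49, None, None, None, 38]
BFS from the root, enqueuing left then right child of each popped node:
  queue [14] -> pop 14, enqueue [1, 17], visited so far: [14]
  queue [1, 17] -> pop 1, enqueue [none], visited so far: [14, 1]
  queue [17] -> pop 17, enqueue [46], visited so far: [14, 1, 17]
  queue [46] -> pop 46, enqueue [33, 48], visited so far: [14, 1, 17, 46]
  queue [33, 48] -> pop 33, enqueue [30, 36], visited so far: [14, 1, 17, 46, 33]
  queue [48, 30, 36] -> pop 48, enqueue [49], visited so far: [14, 1, 17, 46, 33, 48]
  queue [30, 36, 49] -> pop 30, enqueue [none], visited so far: [14, 1, 17, 46, 33, 48, 30]
  queue [36, 49] -> pop 36, enqueue [38], visited so far: [14, 1, 17, 46, 33, 48, 30, 36]
  queue [49, 38] -> pop 49, enqueue [none], visited so far: [14, 1, 17, 46, 33, 48, 30, 36, 49]
  queue [38] -> pop 38, enqueue [none], visited so far: [14, 1, 17, 46, 33, 48, 30, 36, 49, 38]
Result: [14, 1, 17, 46, 33, 48, 30, 36, 49, 38]


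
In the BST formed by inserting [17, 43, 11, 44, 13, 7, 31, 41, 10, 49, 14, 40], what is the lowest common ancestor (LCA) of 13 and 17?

Tree insertion order: [17, 43, 11, 44, 13, 7, 31, 41, 10, 49, 14, 40]
Tree (level-order array): [17, 11, 43, 7, 13, 31, 44, None, 10, None, 14, None, 41, None, 49, None, None, None, None, 40]
In a BST, the LCA of p=13, q=17 is the first node v on the
root-to-leaf path with p <= v <= q (go left if both < v, right if both > v).
Walk from root:
  at 17: 13 <= 17 <= 17, this is the LCA
LCA = 17


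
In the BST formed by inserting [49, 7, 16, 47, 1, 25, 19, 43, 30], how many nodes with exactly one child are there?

Tree built from: [49, 7, 16, 47, 1, 25, 19, 43, 30]
Tree (level-order array): [49, 7, None, 1, 16, None, None, None, 47, 25, None, 19, 43, None, None, 30]
Rule: These are nodes with exactly 1 non-null child.
Per-node child counts:
  node 49: 1 child(ren)
  node 7: 2 child(ren)
  node 1: 0 child(ren)
  node 16: 1 child(ren)
  node 47: 1 child(ren)
  node 25: 2 child(ren)
  node 19: 0 child(ren)
  node 43: 1 child(ren)
  node 30: 0 child(ren)
Matching nodes: [49, 16, 47, 43]
Count of nodes with exactly one child: 4


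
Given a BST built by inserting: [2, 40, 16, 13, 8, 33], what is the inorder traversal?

Tree insertion order: [2, 40, 16, 13, 8, 33]
Tree (level-order array): [2, None, 40, 16, None, 13, 33, 8]
Inorder traversal: [2, 8, 13, 16, 33, 40]


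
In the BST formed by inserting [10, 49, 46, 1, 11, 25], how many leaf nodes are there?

Tree built from: [10, 49, 46, 1, 11, 25]
Tree (level-order array): [10, 1, 49, None, None, 46, None, 11, None, None, 25]
Rule: A leaf has 0 children.
Per-node child counts:
  node 10: 2 child(ren)
  node 1: 0 child(ren)
  node 49: 1 child(ren)
  node 46: 1 child(ren)
  node 11: 1 child(ren)
  node 25: 0 child(ren)
Matching nodes: [1, 25]
Count of leaf nodes: 2


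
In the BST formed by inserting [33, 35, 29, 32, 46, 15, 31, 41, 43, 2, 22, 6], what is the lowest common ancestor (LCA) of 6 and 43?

Tree insertion order: [33, 35, 29, 32, 46, 15, 31, 41, 43, 2, 22, 6]
Tree (level-order array): [33, 29, 35, 15, 32, None, 46, 2, 22, 31, None, 41, None, None, 6, None, None, None, None, None, 43]
In a BST, the LCA of p=6, q=43 is the first node v on the
root-to-leaf path with p <= v <= q (go left if both < v, right if both > v).
Walk from root:
  at 33: 6 <= 33 <= 43, this is the LCA
LCA = 33


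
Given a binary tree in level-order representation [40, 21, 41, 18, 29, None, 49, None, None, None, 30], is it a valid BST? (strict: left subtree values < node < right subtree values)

Level-order array: [40, 21, 41, 18, 29, None, 49, None, None, None, 30]
Validate using subtree bounds (lo, hi): at each node, require lo < value < hi,
then recurse left with hi=value and right with lo=value.
Preorder trace (stopping at first violation):
  at node 40 with bounds (-inf, +inf): OK
  at node 21 with bounds (-inf, 40): OK
  at node 18 with bounds (-inf, 21): OK
  at node 29 with bounds (21, 40): OK
  at node 30 with bounds (29, 40): OK
  at node 41 with bounds (40, +inf): OK
  at node 49 with bounds (41, +inf): OK
No violation found at any node.
Result: Valid BST


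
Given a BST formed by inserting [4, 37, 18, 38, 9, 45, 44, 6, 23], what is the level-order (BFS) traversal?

Tree insertion order: [4, 37, 18, 38, 9, 45, 44, 6, 23]
Tree (level-order array): [4, None, 37, 18, 38, 9, 23, None, 45, 6, None, None, None, 44]
BFS from the root, enqueuing left then right child of each popped node:
  queue [4] -> pop 4, enqueue [37], visited so far: [4]
  queue [37] -> pop 37, enqueue [18, 38], visited so far: [4, 37]
  queue [18, 38] -> pop 18, enqueue [9, 23], visited so far: [4, 37, 18]
  queue [38, 9, 23] -> pop 38, enqueue [45], visited so far: [4, 37, 18, 38]
  queue [9, 23, 45] -> pop 9, enqueue [6], visited so far: [4, 37, 18, 38, 9]
  queue [23, 45, 6] -> pop 23, enqueue [none], visited so far: [4, 37, 18, 38, 9, 23]
  queue [45, 6] -> pop 45, enqueue [44], visited so far: [4, 37, 18, 38, 9, 23, 45]
  queue [6, 44] -> pop 6, enqueue [none], visited so far: [4, 37, 18, 38, 9, 23, 45, 6]
  queue [44] -> pop 44, enqueue [none], visited so far: [4, 37, 18, 38, 9, 23, 45, 6, 44]
Result: [4, 37, 18, 38, 9, 23, 45, 6, 44]


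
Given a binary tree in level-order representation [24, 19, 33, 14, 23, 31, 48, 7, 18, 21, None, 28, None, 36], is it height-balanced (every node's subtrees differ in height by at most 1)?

Tree (level-order array): [24, 19, 33, 14, 23, 31, 48, 7, 18, 21, None, 28, None, 36]
Definition: a tree is height-balanced if, at every node, |h(left) - h(right)| <= 1 (empty subtree has height -1).
Bottom-up per-node check:
  node 7: h_left=-1, h_right=-1, diff=0 [OK], height=0
  node 18: h_left=-1, h_right=-1, diff=0 [OK], height=0
  node 14: h_left=0, h_right=0, diff=0 [OK], height=1
  node 21: h_left=-1, h_right=-1, diff=0 [OK], height=0
  node 23: h_left=0, h_right=-1, diff=1 [OK], height=1
  node 19: h_left=1, h_right=1, diff=0 [OK], height=2
  node 28: h_left=-1, h_right=-1, diff=0 [OK], height=0
  node 31: h_left=0, h_right=-1, diff=1 [OK], height=1
  node 36: h_left=-1, h_right=-1, diff=0 [OK], height=0
  node 48: h_left=0, h_right=-1, diff=1 [OK], height=1
  node 33: h_left=1, h_right=1, diff=0 [OK], height=2
  node 24: h_left=2, h_right=2, diff=0 [OK], height=3
All nodes satisfy the balance condition.
Result: Balanced


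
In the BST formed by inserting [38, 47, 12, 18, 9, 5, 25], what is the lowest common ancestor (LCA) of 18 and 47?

Tree insertion order: [38, 47, 12, 18, 9, 5, 25]
Tree (level-order array): [38, 12, 47, 9, 18, None, None, 5, None, None, 25]
In a BST, the LCA of p=18, q=47 is the first node v on the
root-to-leaf path with p <= v <= q (go left if both < v, right if both > v).
Walk from root:
  at 38: 18 <= 38 <= 47, this is the LCA
LCA = 38


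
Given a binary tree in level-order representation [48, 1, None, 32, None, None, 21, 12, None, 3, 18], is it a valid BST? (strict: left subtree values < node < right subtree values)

Level-order array: [48, 1, None, 32, None, None, 21, 12, None, 3, 18]
Validate using subtree bounds (lo, hi): at each node, require lo < value < hi,
then recurse left with hi=value and right with lo=value.
Preorder trace (stopping at first violation):
  at node 48 with bounds (-inf, +inf): OK
  at node 1 with bounds (-inf, 48): OK
  at node 32 with bounds (-inf, 1): VIOLATION
Node 32 violates its bound: not (-inf < 32 < 1).
Result: Not a valid BST


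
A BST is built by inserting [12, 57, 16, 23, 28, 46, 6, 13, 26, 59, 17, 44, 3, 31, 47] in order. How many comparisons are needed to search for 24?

Search path for 24: 12 -> 57 -> 16 -> 23 -> 28 -> 26
Found: False
Comparisons: 6


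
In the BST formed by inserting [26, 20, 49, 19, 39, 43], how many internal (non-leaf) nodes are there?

Tree built from: [26, 20, 49, 19, 39, 43]
Tree (level-order array): [26, 20, 49, 19, None, 39, None, None, None, None, 43]
Rule: An internal node has at least one child.
Per-node child counts:
  node 26: 2 child(ren)
  node 20: 1 child(ren)
  node 19: 0 child(ren)
  node 49: 1 child(ren)
  node 39: 1 child(ren)
  node 43: 0 child(ren)
Matching nodes: [26, 20, 49, 39]
Count of internal (non-leaf) nodes: 4


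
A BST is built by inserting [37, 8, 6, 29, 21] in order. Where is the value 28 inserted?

Starting tree (level order): [37, 8, None, 6, 29, None, None, 21]
Insertion path: 37 -> 8 -> 29 -> 21
Result: insert 28 as right child of 21
Final tree (level order): [37, 8, None, 6, 29, None, None, 21, None, None, 28]


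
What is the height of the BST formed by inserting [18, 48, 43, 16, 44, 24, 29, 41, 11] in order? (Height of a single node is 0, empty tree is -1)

Insertion order: [18, 48, 43, 16, 44, 24, 29, 41, 11]
Tree (level-order array): [18, 16, 48, 11, None, 43, None, None, None, 24, 44, None, 29, None, None, None, 41]
Compute height bottom-up (empty subtree = -1):
  height(11) = 1 + max(-1, -1) = 0
  height(16) = 1 + max(0, -1) = 1
  height(41) = 1 + max(-1, -1) = 0
  height(29) = 1 + max(-1, 0) = 1
  height(24) = 1 + max(-1, 1) = 2
  height(44) = 1 + max(-1, -1) = 0
  height(43) = 1 + max(2, 0) = 3
  height(48) = 1 + max(3, -1) = 4
  height(18) = 1 + max(1, 4) = 5
Height = 5


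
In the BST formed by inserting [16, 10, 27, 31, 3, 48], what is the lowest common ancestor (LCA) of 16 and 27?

Tree insertion order: [16, 10, 27, 31, 3, 48]
Tree (level-order array): [16, 10, 27, 3, None, None, 31, None, None, None, 48]
In a BST, the LCA of p=16, q=27 is the first node v on the
root-to-leaf path with p <= v <= q (go left if both < v, right if both > v).
Walk from root:
  at 16: 16 <= 16 <= 27, this is the LCA
LCA = 16


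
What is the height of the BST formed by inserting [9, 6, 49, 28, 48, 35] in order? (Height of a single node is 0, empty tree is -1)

Insertion order: [9, 6, 49, 28, 48, 35]
Tree (level-order array): [9, 6, 49, None, None, 28, None, None, 48, 35]
Compute height bottom-up (empty subtree = -1):
  height(6) = 1 + max(-1, -1) = 0
  height(35) = 1 + max(-1, -1) = 0
  height(48) = 1 + max(0, -1) = 1
  height(28) = 1 + max(-1, 1) = 2
  height(49) = 1 + max(2, -1) = 3
  height(9) = 1 + max(0, 3) = 4
Height = 4


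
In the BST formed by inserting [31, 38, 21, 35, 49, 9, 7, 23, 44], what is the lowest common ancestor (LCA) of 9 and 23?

Tree insertion order: [31, 38, 21, 35, 49, 9, 7, 23, 44]
Tree (level-order array): [31, 21, 38, 9, 23, 35, 49, 7, None, None, None, None, None, 44]
In a BST, the LCA of p=9, q=23 is the first node v on the
root-to-leaf path with p <= v <= q (go left if both < v, right if both > v).
Walk from root:
  at 31: both 9 and 23 < 31, go left
  at 21: 9 <= 21 <= 23, this is the LCA
LCA = 21


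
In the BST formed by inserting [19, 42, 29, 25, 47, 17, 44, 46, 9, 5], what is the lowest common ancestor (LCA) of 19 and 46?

Tree insertion order: [19, 42, 29, 25, 47, 17, 44, 46, 9, 5]
Tree (level-order array): [19, 17, 42, 9, None, 29, 47, 5, None, 25, None, 44, None, None, None, None, None, None, 46]
In a BST, the LCA of p=19, q=46 is the first node v on the
root-to-leaf path with p <= v <= q (go left if both < v, right if both > v).
Walk from root:
  at 19: 19 <= 19 <= 46, this is the LCA
LCA = 19


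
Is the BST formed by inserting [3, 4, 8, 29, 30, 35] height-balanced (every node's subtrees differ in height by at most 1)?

Tree (level-order array): [3, None, 4, None, 8, None, 29, None, 30, None, 35]
Definition: a tree is height-balanced if, at every node, |h(left) - h(right)| <= 1 (empty subtree has height -1).
Bottom-up per-node check:
  node 35: h_left=-1, h_right=-1, diff=0 [OK], height=0
  node 30: h_left=-1, h_right=0, diff=1 [OK], height=1
  node 29: h_left=-1, h_right=1, diff=2 [FAIL (|-1-1|=2 > 1)], height=2
  node 8: h_left=-1, h_right=2, diff=3 [FAIL (|-1-2|=3 > 1)], height=3
  node 4: h_left=-1, h_right=3, diff=4 [FAIL (|-1-3|=4 > 1)], height=4
  node 3: h_left=-1, h_right=4, diff=5 [FAIL (|-1-4|=5 > 1)], height=5
Node 29 violates the condition: |-1 - 1| = 2 > 1.
Result: Not balanced


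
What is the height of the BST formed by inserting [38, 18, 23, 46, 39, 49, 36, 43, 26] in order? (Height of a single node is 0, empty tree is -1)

Insertion order: [38, 18, 23, 46, 39, 49, 36, 43, 26]
Tree (level-order array): [38, 18, 46, None, 23, 39, 49, None, 36, None, 43, None, None, 26]
Compute height bottom-up (empty subtree = -1):
  height(26) = 1 + max(-1, -1) = 0
  height(36) = 1 + max(0, -1) = 1
  height(23) = 1 + max(-1, 1) = 2
  height(18) = 1 + max(-1, 2) = 3
  height(43) = 1 + max(-1, -1) = 0
  height(39) = 1 + max(-1, 0) = 1
  height(49) = 1 + max(-1, -1) = 0
  height(46) = 1 + max(1, 0) = 2
  height(38) = 1 + max(3, 2) = 4
Height = 4


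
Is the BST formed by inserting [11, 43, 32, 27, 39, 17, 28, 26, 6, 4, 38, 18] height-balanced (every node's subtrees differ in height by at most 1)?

Tree (level-order array): [11, 6, 43, 4, None, 32, None, None, None, 27, 39, 17, 28, 38, None, None, 26, None, None, None, None, 18]
Definition: a tree is height-balanced if, at every node, |h(left) - h(right)| <= 1 (empty subtree has height -1).
Bottom-up per-node check:
  node 4: h_left=-1, h_right=-1, diff=0 [OK], height=0
  node 6: h_left=0, h_right=-1, diff=1 [OK], height=1
  node 18: h_left=-1, h_right=-1, diff=0 [OK], height=0
  node 26: h_left=0, h_right=-1, diff=1 [OK], height=1
  node 17: h_left=-1, h_right=1, diff=2 [FAIL (|-1-1|=2 > 1)], height=2
  node 28: h_left=-1, h_right=-1, diff=0 [OK], height=0
  node 27: h_left=2, h_right=0, diff=2 [FAIL (|2-0|=2 > 1)], height=3
  node 38: h_left=-1, h_right=-1, diff=0 [OK], height=0
  node 39: h_left=0, h_right=-1, diff=1 [OK], height=1
  node 32: h_left=3, h_right=1, diff=2 [FAIL (|3-1|=2 > 1)], height=4
  node 43: h_left=4, h_right=-1, diff=5 [FAIL (|4--1|=5 > 1)], height=5
  node 11: h_left=1, h_right=5, diff=4 [FAIL (|1-5|=4 > 1)], height=6
Node 17 violates the condition: |-1 - 1| = 2 > 1.
Result: Not balanced


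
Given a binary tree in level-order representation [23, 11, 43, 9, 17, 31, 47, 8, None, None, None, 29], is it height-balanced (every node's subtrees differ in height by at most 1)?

Tree (level-order array): [23, 11, 43, 9, 17, 31, 47, 8, None, None, None, 29]
Definition: a tree is height-balanced if, at every node, |h(left) - h(right)| <= 1 (empty subtree has height -1).
Bottom-up per-node check:
  node 8: h_left=-1, h_right=-1, diff=0 [OK], height=0
  node 9: h_left=0, h_right=-1, diff=1 [OK], height=1
  node 17: h_left=-1, h_right=-1, diff=0 [OK], height=0
  node 11: h_left=1, h_right=0, diff=1 [OK], height=2
  node 29: h_left=-1, h_right=-1, diff=0 [OK], height=0
  node 31: h_left=0, h_right=-1, diff=1 [OK], height=1
  node 47: h_left=-1, h_right=-1, diff=0 [OK], height=0
  node 43: h_left=1, h_right=0, diff=1 [OK], height=2
  node 23: h_left=2, h_right=2, diff=0 [OK], height=3
All nodes satisfy the balance condition.
Result: Balanced


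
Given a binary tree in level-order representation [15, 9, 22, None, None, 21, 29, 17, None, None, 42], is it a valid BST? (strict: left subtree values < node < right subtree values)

Level-order array: [15, 9, 22, None, None, 21, 29, 17, None, None, 42]
Validate using subtree bounds (lo, hi): at each node, require lo < value < hi,
then recurse left with hi=value and right with lo=value.
Preorder trace (stopping at first violation):
  at node 15 with bounds (-inf, +inf): OK
  at node 9 with bounds (-inf, 15): OK
  at node 22 with bounds (15, +inf): OK
  at node 21 with bounds (15, 22): OK
  at node 17 with bounds (15, 21): OK
  at node 29 with bounds (22, +inf): OK
  at node 42 with bounds (29, +inf): OK
No violation found at any node.
Result: Valid BST


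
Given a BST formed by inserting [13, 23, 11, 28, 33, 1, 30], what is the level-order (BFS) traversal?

Tree insertion order: [13, 23, 11, 28, 33, 1, 30]
Tree (level-order array): [13, 11, 23, 1, None, None, 28, None, None, None, 33, 30]
BFS from the root, enqueuing left then right child of each popped node:
  queue [13] -> pop 13, enqueue [11, 23], visited so far: [13]
  queue [11, 23] -> pop 11, enqueue [1], visited so far: [13, 11]
  queue [23, 1] -> pop 23, enqueue [28], visited so far: [13, 11, 23]
  queue [1, 28] -> pop 1, enqueue [none], visited so far: [13, 11, 23, 1]
  queue [28] -> pop 28, enqueue [33], visited so far: [13, 11, 23, 1, 28]
  queue [33] -> pop 33, enqueue [30], visited so far: [13, 11, 23, 1, 28, 33]
  queue [30] -> pop 30, enqueue [none], visited so far: [13, 11, 23, 1, 28, 33, 30]
Result: [13, 11, 23, 1, 28, 33, 30]


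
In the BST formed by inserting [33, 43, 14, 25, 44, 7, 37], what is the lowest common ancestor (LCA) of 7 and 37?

Tree insertion order: [33, 43, 14, 25, 44, 7, 37]
Tree (level-order array): [33, 14, 43, 7, 25, 37, 44]
In a BST, the LCA of p=7, q=37 is the first node v on the
root-to-leaf path with p <= v <= q (go left if both < v, right if both > v).
Walk from root:
  at 33: 7 <= 33 <= 37, this is the LCA
LCA = 33


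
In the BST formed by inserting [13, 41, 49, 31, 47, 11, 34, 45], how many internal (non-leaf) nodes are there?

Tree built from: [13, 41, 49, 31, 47, 11, 34, 45]
Tree (level-order array): [13, 11, 41, None, None, 31, 49, None, 34, 47, None, None, None, 45]
Rule: An internal node has at least one child.
Per-node child counts:
  node 13: 2 child(ren)
  node 11: 0 child(ren)
  node 41: 2 child(ren)
  node 31: 1 child(ren)
  node 34: 0 child(ren)
  node 49: 1 child(ren)
  node 47: 1 child(ren)
  node 45: 0 child(ren)
Matching nodes: [13, 41, 31, 49, 47]
Count of internal (non-leaf) nodes: 5


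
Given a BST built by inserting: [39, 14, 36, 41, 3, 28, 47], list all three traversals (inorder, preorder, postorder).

Tree insertion order: [39, 14, 36, 41, 3, 28, 47]
Tree (level-order array): [39, 14, 41, 3, 36, None, 47, None, None, 28]
Inorder (L, root, R): [3, 14, 28, 36, 39, 41, 47]
Preorder (root, L, R): [39, 14, 3, 36, 28, 41, 47]
Postorder (L, R, root): [3, 28, 36, 14, 47, 41, 39]


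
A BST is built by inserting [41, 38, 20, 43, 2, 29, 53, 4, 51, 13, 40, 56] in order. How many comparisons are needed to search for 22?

Search path for 22: 41 -> 38 -> 20 -> 29
Found: False
Comparisons: 4


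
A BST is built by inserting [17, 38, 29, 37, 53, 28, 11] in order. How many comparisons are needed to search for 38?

Search path for 38: 17 -> 38
Found: True
Comparisons: 2


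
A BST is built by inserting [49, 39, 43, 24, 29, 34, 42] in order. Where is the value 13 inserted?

Starting tree (level order): [49, 39, None, 24, 43, None, 29, 42, None, None, 34]
Insertion path: 49 -> 39 -> 24
Result: insert 13 as left child of 24
Final tree (level order): [49, 39, None, 24, 43, 13, 29, 42, None, None, None, None, 34]


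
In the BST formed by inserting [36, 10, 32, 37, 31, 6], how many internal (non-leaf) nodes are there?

Tree built from: [36, 10, 32, 37, 31, 6]
Tree (level-order array): [36, 10, 37, 6, 32, None, None, None, None, 31]
Rule: An internal node has at least one child.
Per-node child counts:
  node 36: 2 child(ren)
  node 10: 2 child(ren)
  node 6: 0 child(ren)
  node 32: 1 child(ren)
  node 31: 0 child(ren)
  node 37: 0 child(ren)
Matching nodes: [36, 10, 32]
Count of internal (non-leaf) nodes: 3


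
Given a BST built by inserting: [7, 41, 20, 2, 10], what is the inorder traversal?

Tree insertion order: [7, 41, 20, 2, 10]
Tree (level-order array): [7, 2, 41, None, None, 20, None, 10]
Inorder traversal: [2, 7, 10, 20, 41]


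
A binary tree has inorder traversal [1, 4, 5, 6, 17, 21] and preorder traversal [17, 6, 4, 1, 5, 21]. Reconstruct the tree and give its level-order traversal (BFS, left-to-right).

Inorder:  [1, 4, 5, 6, 17, 21]
Preorder: [17, 6, 4, 1, 5, 21]
Algorithm: preorder visits root first, so consume preorder in order;
for each root, split the current inorder slice at that value into
left-subtree inorder and right-subtree inorder, then recurse.
Recursive splits:
  root=17; inorder splits into left=[1, 4, 5, 6], right=[21]
  root=6; inorder splits into left=[1, 4, 5], right=[]
  root=4; inorder splits into left=[1], right=[5]
  root=1; inorder splits into left=[], right=[]
  root=5; inorder splits into left=[], right=[]
  root=21; inorder splits into left=[], right=[]
Reconstructed level-order: [17, 6, 21, 4, 1, 5]


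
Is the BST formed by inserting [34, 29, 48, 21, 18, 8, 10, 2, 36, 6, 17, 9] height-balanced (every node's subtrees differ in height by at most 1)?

Tree (level-order array): [34, 29, 48, 21, None, 36, None, 18, None, None, None, 8, None, 2, 10, None, 6, 9, 17]
Definition: a tree is height-balanced if, at every node, |h(left) - h(right)| <= 1 (empty subtree has height -1).
Bottom-up per-node check:
  node 6: h_left=-1, h_right=-1, diff=0 [OK], height=0
  node 2: h_left=-1, h_right=0, diff=1 [OK], height=1
  node 9: h_left=-1, h_right=-1, diff=0 [OK], height=0
  node 17: h_left=-1, h_right=-1, diff=0 [OK], height=0
  node 10: h_left=0, h_right=0, diff=0 [OK], height=1
  node 8: h_left=1, h_right=1, diff=0 [OK], height=2
  node 18: h_left=2, h_right=-1, diff=3 [FAIL (|2--1|=3 > 1)], height=3
  node 21: h_left=3, h_right=-1, diff=4 [FAIL (|3--1|=4 > 1)], height=4
  node 29: h_left=4, h_right=-1, diff=5 [FAIL (|4--1|=5 > 1)], height=5
  node 36: h_left=-1, h_right=-1, diff=0 [OK], height=0
  node 48: h_left=0, h_right=-1, diff=1 [OK], height=1
  node 34: h_left=5, h_right=1, diff=4 [FAIL (|5-1|=4 > 1)], height=6
Node 18 violates the condition: |2 - -1| = 3 > 1.
Result: Not balanced


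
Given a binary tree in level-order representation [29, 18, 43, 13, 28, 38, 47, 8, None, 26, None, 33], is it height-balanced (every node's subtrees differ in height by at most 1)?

Tree (level-order array): [29, 18, 43, 13, 28, 38, 47, 8, None, 26, None, 33]
Definition: a tree is height-balanced if, at every node, |h(left) - h(right)| <= 1 (empty subtree has height -1).
Bottom-up per-node check:
  node 8: h_left=-1, h_right=-1, diff=0 [OK], height=0
  node 13: h_left=0, h_right=-1, diff=1 [OK], height=1
  node 26: h_left=-1, h_right=-1, diff=0 [OK], height=0
  node 28: h_left=0, h_right=-1, diff=1 [OK], height=1
  node 18: h_left=1, h_right=1, diff=0 [OK], height=2
  node 33: h_left=-1, h_right=-1, diff=0 [OK], height=0
  node 38: h_left=0, h_right=-1, diff=1 [OK], height=1
  node 47: h_left=-1, h_right=-1, diff=0 [OK], height=0
  node 43: h_left=1, h_right=0, diff=1 [OK], height=2
  node 29: h_left=2, h_right=2, diff=0 [OK], height=3
All nodes satisfy the balance condition.
Result: Balanced


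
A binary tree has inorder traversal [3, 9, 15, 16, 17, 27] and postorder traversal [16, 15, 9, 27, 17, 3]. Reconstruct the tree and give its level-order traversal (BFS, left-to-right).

Inorder:   [3, 9, 15, 16, 17, 27]
Postorder: [16, 15, 9, 27, 17, 3]
Algorithm: postorder visits root last, so walk postorder right-to-left;
each value is the root of the current inorder slice — split it at that
value, recurse on the right subtree first, then the left.
Recursive splits:
  root=3; inorder splits into left=[], right=[9, 15, 16, 17, 27]
  root=17; inorder splits into left=[9, 15, 16], right=[27]
  root=27; inorder splits into left=[], right=[]
  root=9; inorder splits into left=[], right=[15, 16]
  root=15; inorder splits into left=[], right=[16]
  root=16; inorder splits into left=[], right=[]
Reconstructed level-order: [3, 17, 9, 27, 15, 16]


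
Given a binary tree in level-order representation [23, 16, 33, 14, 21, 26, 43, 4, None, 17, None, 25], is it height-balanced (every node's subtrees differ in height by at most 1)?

Tree (level-order array): [23, 16, 33, 14, 21, 26, 43, 4, None, 17, None, 25]
Definition: a tree is height-balanced if, at every node, |h(left) - h(right)| <= 1 (empty subtree has height -1).
Bottom-up per-node check:
  node 4: h_left=-1, h_right=-1, diff=0 [OK], height=0
  node 14: h_left=0, h_right=-1, diff=1 [OK], height=1
  node 17: h_left=-1, h_right=-1, diff=0 [OK], height=0
  node 21: h_left=0, h_right=-1, diff=1 [OK], height=1
  node 16: h_left=1, h_right=1, diff=0 [OK], height=2
  node 25: h_left=-1, h_right=-1, diff=0 [OK], height=0
  node 26: h_left=0, h_right=-1, diff=1 [OK], height=1
  node 43: h_left=-1, h_right=-1, diff=0 [OK], height=0
  node 33: h_left=1, h_right=0, diff=1 [OK], height=2
  node 23: h_left=2, h_right=2, diff=0 [OK], height=3
All nodes satisfy the balance condition.
Result: Balanced


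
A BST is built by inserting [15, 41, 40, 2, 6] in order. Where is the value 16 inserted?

Starting tree (level order): [15, 2, 41, None, 6, 40]
Insertion path: 15 -> 41 -> 40
Result: insert 16 as left child of 40
Final tree (level order): [15, 2, 41, None, 6, 40, None, None, None, 16]


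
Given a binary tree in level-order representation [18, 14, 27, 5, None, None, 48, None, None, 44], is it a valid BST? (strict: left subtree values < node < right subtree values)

Level-order array: [18, 14, 27, 5, None, None, 48, None, None, 44]
Validate using subtree bounds (lo, hi): at each node, require lo < value < hi,
then recurse left with hi=value and right with lo=value.
Preorder trace (stopping at first violation):
  at node 18 with bounds (-inf, +inf): OK
  at node 14 with bounds (-inf, 18): OK
  at node 5 with bounds (-inf, 14): OK
  at node 27 with bounds (18, +inf): OK
  at node 48 with bounds (27, +inf): OK
  at node 44 with bounds (27, 48): OK
No violation found at any node.
Result: Valid BST


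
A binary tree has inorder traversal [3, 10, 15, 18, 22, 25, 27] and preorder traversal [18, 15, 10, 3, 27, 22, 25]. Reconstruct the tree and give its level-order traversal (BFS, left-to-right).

Inorder:  [3, 10, 15, 18, 22, 25, 27]
Preorder: [18, 15, 10, 3, 27, 22, 25]
Algorithm: preorder visits root first, so consume preorder in order;
for each root, split the current inorder slice at that value into
left-subtree inorder and right-subtree inorder, then recurse.
Recursive splits:
  root=18; inorder splits into left=[3, 10, 15], right=[22, 25, 27]
  root=15; inorder splits into left=[3, 10], right=[]
  root=10; inorder splits into left=[3], right=[]
  root=3; inorder splits into left=[], right=[]
  root=27; inorder splits into left=[22, 25], right=[]
  root=22; inorder splits into left=[], right=[25]
  root=25; inorder splits into left=[], right=[]
Reconstructed level-order: [18, 15, 27, 10, 22, 3, 25]


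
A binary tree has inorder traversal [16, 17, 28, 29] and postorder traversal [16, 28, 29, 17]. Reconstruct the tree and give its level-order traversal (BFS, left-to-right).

Inorder:   [16, 17, 28, 29]
Postorder: [16, 28, 29, 17]
Algorithm: postorder visits root last, so walk postorder right-to-left;
each value is the root of the current inorder slice — split it at that
value, recurse on the right subtree first, then the left.
Recursive splits:
  root=17; inorder splits into left=[16], right=[28, 29]
  root=29; inorder splits into left=[28], right=[]
  root=28; inorder splits into left=[], right=[]
  root=16; inorder splits into left=[], right=[]
Reconstructed level-order: [17, 16, 29, 28]


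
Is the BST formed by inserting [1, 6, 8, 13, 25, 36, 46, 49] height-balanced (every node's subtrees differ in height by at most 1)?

Tree (level-order array): [1, None, 6, None, 8, None, 13, None, 25, None, 36, None, 46, None, 49]
Definition: a tree is height-balanced if, at every node, |h(left) - h(right)| <= 1 (empty subtree has height -1).
Bottom-up per-node check:
  node 49: h_left=-1, h_right=-1, diff=0 [OK], height=0
  node 46: h_left=-1, h_right=0, diff=1 [OK], height=1
  node 36: h_left=-1, h_right=1, diff=2 [FAIL (|-1-1|=2 > 1)], height=2
  node 25: h_left=-1, h_right=2, diff=3 [FAIL (|-1-2|=3 > 1)], height=3
  node 13: h_left=-1, h_right=3, diff=4 [FAIL (|-1-3|=4 > 1)], height=4
  node 8: h_left=-1, h_right=4, diff=5 [FAIL (|-1-4|=5 > 1)], height=5
  node 6: h_left=-1, h_right=5, diff=6 [FAIL (|-1-5|=6 > 1)], height=6
  node 1: h_left=-1, h_right=6, diff=7 [FAIL (|-1-6|=7 > 1)], height=7
Node 36 violates the condition: |-1 - 1| = 2 > 1.
Result: Not balanced


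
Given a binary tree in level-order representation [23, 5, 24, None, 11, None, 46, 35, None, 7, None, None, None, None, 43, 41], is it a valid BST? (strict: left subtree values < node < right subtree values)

Level-order array: [23, 5, 24, None, 11, None, 46, 35, None, 7, None, None, None, None, 43, 41]
Validate using subtree bounds (lo, hi): at each node, require lo < value < hi,
then recurse left with hi=value and right with lo=value.
Preorder trace (stopping at first violation):
  at node 23 with bounds (-inf, +inf): OK
  at node 5 with bounds (-inf, 23): OK
  at node 11 with bounds (5, 23): OK
  at node 35 with bounds (5, 11): VIOLATION
Node 35 violates its bound: not (5 < 35 < 11).
Result: Not a valid BST


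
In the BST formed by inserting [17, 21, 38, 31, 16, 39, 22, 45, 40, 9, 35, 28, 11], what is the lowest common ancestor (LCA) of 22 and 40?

Tree insertion order: [17, 21, 38, 31, 16, 39, 22, 45, 40, 9, 35, 28, 11]
Tree (level-order array): [17, 16, 21, 9, None, None, 38, None, 11, 31, 39, None, None, 22, 35, None, 45, None, 28, None, None, 40]
In a BST, the LCA of p=22, q=40 is the first node v on the
root-to-leaf path with p <= v <= q (go left if both < v, right if both > v).
Walk from root:
  at 17: both 22 and 40 > 17, go right
  at 21: both 22 and 40 > 21, go right
  at 38: 22 <= 38 <= 40, this is the LCA
LCA = 38


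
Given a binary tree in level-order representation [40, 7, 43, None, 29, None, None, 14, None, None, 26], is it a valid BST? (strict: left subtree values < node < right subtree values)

Level-order array: [40, 7, 43, None, 29, None, None, 14, None, None, 26]
Validate using subtree bounds (lo, hi): at each node, require lo < value < hi,
then recurse left with hi=value and right with lo=value.
Preorder trace (stopping at first violation):
  at node 40 with bounds (-inf, +inf): OK
  at node 7 with bounds (-inf, 40): OK
  at node 29 with bounds (7, 40): OK
  at node 14 with bounds (7, 29): OK
  at node 26 with bounds (14, 29): OK
  at node 43 with bounds (40, +inf): OK
No violation found at any node.
Result: Valid BST


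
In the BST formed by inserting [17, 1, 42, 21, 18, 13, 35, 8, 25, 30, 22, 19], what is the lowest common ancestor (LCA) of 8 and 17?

Tree insertion order: [17, 1, 42, 21, 18, 13, 35, 8, 25, 30, 22, 19]
Tree (level-order array): [17, 1, 42, None, 13, 21, None, 8, None, 18, 35, None, None, None, 19, 25, None, None, None, 22, 30]
In a BST, the LCA of p=8, q=17 is the first node v on the
root-to-leaf path with p <= v <= q (go left if both < v, right if both > v).
Walk from root:
  at 17: 8 <= 17 <= 17, this is the LCA
LCA = 17


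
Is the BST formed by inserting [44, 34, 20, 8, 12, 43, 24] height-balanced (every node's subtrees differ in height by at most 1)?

Tree (level-order array): [44, 34, None, 20, 43, 8, 24, None, None, None, 12]
Definition: a tree is height-balanced if, at every node, |h(left) - h(right)| <= 1 (empty subtree has height -1).
Bottom-up per-node check:
  node 12: h_left=-1, h_right=-1, diff=0 [OK], height=0
  node 8: h_left=-1, h_right=0, diff=1 [OK], height=1
  node 24: h_left=-1, h_right=-1, diff=0 [OK], height=0
  node 20: h_left=1, h_right=0, diff=1 [OK], height=2
  node 43: h_left=-1, h_right=-1, diff=0 [OK], height=0
  node 34: h_left=2, h_right=0, diff=2 [FAIL (|2-0|=2 > 1)], height=3
  node 44: h_left=3, h_right=-1, diff=4 [FAIL (|3--1|=4 > 1)], height=4
Node 34 violates the condition: |2 - 0| = 2 > 1.
Result: Not balanced


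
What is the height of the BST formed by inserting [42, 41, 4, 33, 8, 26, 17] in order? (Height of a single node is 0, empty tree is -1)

Insertion order: [42, 41, 4, 33, 8, 26, 17]
Tree (level-order array): [42, 41, None, 4, None, None, 33, 8, None, None, 26, 17]
Compute height bottom-up (empty subtree = -1):
  height(17) = 1 + max(-1, -1) = 0
  height(26) = 1 + max(0, -1) = 1
  height(8) = 1 + max(-1, 1) = 2
  height(33) = 1 + max(2, -1) = 3
  height(4) = 1 + max(-1, 3) = 4
  height(41) = 1 + max(4, -1) = 5
  height(42) = 1 + max(5, -1) = 6
Height = 6
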